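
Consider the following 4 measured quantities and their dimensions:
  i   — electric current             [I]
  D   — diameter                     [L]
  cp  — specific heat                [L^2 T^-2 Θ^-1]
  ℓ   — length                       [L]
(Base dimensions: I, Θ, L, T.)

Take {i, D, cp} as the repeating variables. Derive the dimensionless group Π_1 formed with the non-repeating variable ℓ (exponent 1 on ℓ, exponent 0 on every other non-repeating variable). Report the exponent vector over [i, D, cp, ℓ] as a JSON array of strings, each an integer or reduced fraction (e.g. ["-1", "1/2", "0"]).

Exponent matrix [I,Θ,L,T] × [i,D,cp,ℓ]:
  I: [ 1  0  0  0]
  Θ: [ 0  0 -1  0]
  L: [ 0  1  2  1]
  T: [ 0  0 -2  0]
Echelon form has 3 nonzero rows (pivots: i,D,cp)
Pivot set = {i,D,cp}, free = {ℓ}
RREF:
  r0: [   1    0    0    0]
  r1: [   0    1    0    1]
  r2: [   0    0    1    0]
  r3: [   0    0    0    0]
Fix exponent of ℓ at 1; solve each RREF row for its pivot's exponent:
  r0: exp(i) + (0)·1 = 0 ⇒ exp(i) = 0
  r1: exp(D) + (1)·1 = 0 ⇒ exp(D) = -1
  r2: exp(cp) + (0)·1 = 0 ⇒ exp(cp) = 0
Π_1 = D^-1 · ℓ

["0", "-1", "0", "1"]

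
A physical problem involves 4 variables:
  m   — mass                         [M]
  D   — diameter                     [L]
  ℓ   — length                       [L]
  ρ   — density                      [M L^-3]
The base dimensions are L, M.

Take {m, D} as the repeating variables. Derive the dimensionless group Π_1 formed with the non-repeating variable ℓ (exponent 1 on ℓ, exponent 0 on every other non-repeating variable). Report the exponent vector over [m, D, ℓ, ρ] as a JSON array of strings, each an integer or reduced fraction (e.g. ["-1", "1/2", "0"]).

Dimensional matrix (L×M by m×D×ℓ×ρ):
  L: [ 0  1  1 -3]
  M: [ 1  0  0  1]
RREF → pivots at {m,D} ⇒ r = 2
Repeat: m,D; free: ℓ,ρ
RREF:
  r0: [   1    0    0    1]
  r1: [   0    1    1   -3]
Fix exponent of ℓ at 1, ρ at 0; solve each RREF row for its pivot's exponent:
  r0: exp(m) + (0)·1 = 0 ⇒ exp(m) = 0
  r1: exp(D) + (1)·1 = 0 ⇒ exp(D) = -1
Π_1 = D^-1 · ℓ

["0", "-1", "1", "0"]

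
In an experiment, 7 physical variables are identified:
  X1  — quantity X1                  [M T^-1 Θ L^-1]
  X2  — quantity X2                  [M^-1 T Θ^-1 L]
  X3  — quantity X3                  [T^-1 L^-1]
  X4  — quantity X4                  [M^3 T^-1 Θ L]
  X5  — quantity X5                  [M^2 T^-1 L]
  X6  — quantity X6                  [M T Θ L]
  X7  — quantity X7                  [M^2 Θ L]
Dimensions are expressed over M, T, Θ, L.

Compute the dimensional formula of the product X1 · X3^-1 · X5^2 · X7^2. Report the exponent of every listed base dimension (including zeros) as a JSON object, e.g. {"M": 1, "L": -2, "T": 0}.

Dimensional matrix (M×T×Θ×L by X1×X2×X3×X4×X5×X6×X7):
  M: [ 1 -1  0  3  2  1  2]
  T: [-1  1 -1 -1 -1  1  0]
  Θ: [ 1 -1  0  1  0  1  1]
  L: [-1  1 -1  1  1  1  1]
  [M]: (1)·1+(-1)·0+(2)·2+(2)·2 = 9
  [T]: (1)·-1+(-1)·-1+(2)·-1+(2)·0 = -2
  [Θ]: (1)·1+(-1)·0+(2)·0+(2)·1 = 3
  [L]: (1)·-1+(-1)·-1+(2)·1+(2)·1 = 4
⇒ M^9 T^-2 Θ^3 L^4

{"M": 9, "T": -2, "Θ": 3, "L": 4}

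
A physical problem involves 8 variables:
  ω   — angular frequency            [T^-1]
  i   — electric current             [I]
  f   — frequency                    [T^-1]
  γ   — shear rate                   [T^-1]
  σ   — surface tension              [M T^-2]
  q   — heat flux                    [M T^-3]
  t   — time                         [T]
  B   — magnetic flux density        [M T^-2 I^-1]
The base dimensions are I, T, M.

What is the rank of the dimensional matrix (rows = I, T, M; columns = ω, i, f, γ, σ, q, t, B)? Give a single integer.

Exponent matrix [I,T,M] × [ω,i,f,γ,σ,q,t,B]:
  I: [ 0  1  0  0  0  0  0 -1]
  T: [-1  0 -1 -1 -2 -3  1 -2]
  M: [ 0  0  0  0  1  1  0  1]
RREF → pivots at {ω,i,σ} ⇒ r = 3

3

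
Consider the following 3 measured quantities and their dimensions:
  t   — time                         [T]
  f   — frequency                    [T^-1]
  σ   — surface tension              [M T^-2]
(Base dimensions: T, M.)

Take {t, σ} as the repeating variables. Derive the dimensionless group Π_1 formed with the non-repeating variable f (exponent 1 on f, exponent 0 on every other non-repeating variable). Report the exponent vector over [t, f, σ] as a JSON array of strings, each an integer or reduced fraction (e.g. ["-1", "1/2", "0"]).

["1", "1", "0"]

Exponent matrix [T,M] × [t,f,σ]:
  T: [ 1 -1 -2]
  M: [ 0  0  1]
Row reduction gives pivot columns t,σ; rank = 2
Repeat: t,σ; free: f
RREF:
  r0: [   1   -1    0]
  r1: [   0    0    1]
Fix exponent of f at 1; solve each RREF row for its pivot's exponent:
  r0: exp(t) + (-1)·1 = 0 ⇒ exp(t) = 1
  r1: exp(σ) + (0)·1 = 0 ⇒ exp(σ) = 0
Π_1 = t · f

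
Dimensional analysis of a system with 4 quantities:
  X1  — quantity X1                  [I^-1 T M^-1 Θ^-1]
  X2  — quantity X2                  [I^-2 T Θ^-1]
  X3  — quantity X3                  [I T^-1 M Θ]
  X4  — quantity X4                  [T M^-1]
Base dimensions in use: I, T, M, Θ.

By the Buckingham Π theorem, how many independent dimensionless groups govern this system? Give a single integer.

Exponent matrix [I,T,M,Θ] × [X1,X2,X3,X4]:
  I: [-1 -2  1  0]
  T: [ 1  1 -1  1]
  M: [-1  0  1 -1]
  Θ: [-1 -1  1  0]
Row reduction gives pivot columns X1,X2,X4; rank = 3
Π count = n − r = 4 − 3 = 1

1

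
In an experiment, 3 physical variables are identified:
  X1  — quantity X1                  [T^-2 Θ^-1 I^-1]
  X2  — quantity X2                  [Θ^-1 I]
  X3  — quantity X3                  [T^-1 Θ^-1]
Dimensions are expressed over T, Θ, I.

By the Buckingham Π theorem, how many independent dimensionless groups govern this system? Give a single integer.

Exponent matrix [T,Θ,I] × [X1,X2,X3]:
  T: [-2  0 -1]
  Θ: [-1 -1 -1]
  I: [-1  1  0]
Echelon form has 2 nonzero rows (pivots: X1,X2)
3 vars − rank 2 = 1 Π group

1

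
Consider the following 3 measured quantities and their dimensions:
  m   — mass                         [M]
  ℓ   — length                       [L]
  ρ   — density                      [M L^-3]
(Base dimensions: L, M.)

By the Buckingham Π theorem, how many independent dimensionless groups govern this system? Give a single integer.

1

Dimensional matrix (L×M by m×ℓ×ρ):
  L: [ 0  1 -3]
  M: [ 1  0  1]
Echelon form has 2 nonzero rows (pivots: m,ℓ)
n=3, r=2 ⇒ 1 dimensionless group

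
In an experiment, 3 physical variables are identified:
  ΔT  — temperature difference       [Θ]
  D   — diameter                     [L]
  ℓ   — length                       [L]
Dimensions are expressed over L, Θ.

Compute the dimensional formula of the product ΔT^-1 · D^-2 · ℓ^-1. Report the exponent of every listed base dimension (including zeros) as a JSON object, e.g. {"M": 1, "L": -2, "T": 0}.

Exponent matrix [L,Θ] × [ΔT,D,ℓ]:
  L: [ 0  1  1]
  Θ: [ 1  0  0]
  [L]: (-1)·0+(-2)·1+(-1)·1 = -3
  [Θ]: (-1)·1+(-2)·0+(-1)·0 = -1
⇒ L^-3 Θ^-1

{"L": -3, "Θ": -1}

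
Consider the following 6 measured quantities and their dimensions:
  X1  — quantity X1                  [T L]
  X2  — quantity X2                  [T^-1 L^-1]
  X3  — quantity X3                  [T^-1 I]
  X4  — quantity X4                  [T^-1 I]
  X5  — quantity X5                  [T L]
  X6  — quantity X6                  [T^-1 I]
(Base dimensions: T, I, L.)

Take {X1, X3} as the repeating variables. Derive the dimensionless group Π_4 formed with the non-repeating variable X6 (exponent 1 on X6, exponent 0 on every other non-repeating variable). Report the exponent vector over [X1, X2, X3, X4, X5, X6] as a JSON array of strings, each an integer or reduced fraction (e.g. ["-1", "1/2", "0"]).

["0", "0", "-1", "0", "0", "1"]

Exponent matrix [T,I,L] × [X1,X2,X3,X4,X5,X6]:
  T: [ 1 -1 -1 -1  1 -1]
  I: [ 0  0  1  1  0  1]
  L: [ 1 -1  0  0  1  0]
Row reduction gives pivot columns X1,X3; rank = 2
Repeat: X1,X3; free: X2,X4,X5,X6
RREF:
  r0: [   1   -1    0    0    1    0]
  r1: [   0    0    1    1    0    1]
  r2: [   0    0    0    0    0    0]
Fix exponent of X6 at 1, X2 at 0, X4 at 0, X5 at 0; solve each RREF row for its pivot's exponent:
  r0: exp(X1) + (0)·1 = 0 ⇒ exp(X1) = 0
  r1: exp(X3) + (1)·1 = 0 ⇒ exp(X3) = -1
Π_4 = X3^-1 · X6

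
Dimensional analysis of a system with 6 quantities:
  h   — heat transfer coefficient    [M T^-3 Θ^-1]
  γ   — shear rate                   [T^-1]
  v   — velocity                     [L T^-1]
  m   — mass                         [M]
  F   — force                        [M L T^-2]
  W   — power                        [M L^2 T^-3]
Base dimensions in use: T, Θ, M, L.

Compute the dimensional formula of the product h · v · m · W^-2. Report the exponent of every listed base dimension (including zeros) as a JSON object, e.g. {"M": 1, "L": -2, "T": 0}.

{"T": 2, "Θ": -1, "M": 0, "L": -3}

Write exponents as rows T,Θ,M,L / cols h,γ,v,m,F,W:
  T: [-3 -1 -1  0 -2 -3]
  Θ: [-1  0  0  0  0  0]
  M: [ 1  0  0  1  1  1]
  L: [ 0  0  1  0  1  2]
  [T]: (1)·-3+(1)·-1+(1)·0+(-2)·-3 = 2
  [Θ]: (1)·-1+(1)·0+(1)·0+(-2)·0 = -1
  [M]: (1)·1+(1)·0+(1)·1+(-2)·1 = 0
  [L]: (1)·0+(1)·1+(1)·0+(-2)·2 = -3
⇒ T^2 Θ^-1 L^-3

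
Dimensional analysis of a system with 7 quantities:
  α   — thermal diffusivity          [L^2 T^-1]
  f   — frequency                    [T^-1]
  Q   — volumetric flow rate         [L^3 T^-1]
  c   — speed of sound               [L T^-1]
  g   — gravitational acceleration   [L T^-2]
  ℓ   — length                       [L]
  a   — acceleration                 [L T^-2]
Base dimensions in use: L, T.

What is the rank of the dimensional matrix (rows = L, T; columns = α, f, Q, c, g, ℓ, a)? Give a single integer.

Write exponents as rows L,T / cols α,f,Q,c,g,ℓ,a:
  L: [ 2  0  3  1  1  1  1]
  T: [-1 -1 -1 -1 -2  0 -2]
Echelon form has 2 nonzero rows (pivots: α,f)

2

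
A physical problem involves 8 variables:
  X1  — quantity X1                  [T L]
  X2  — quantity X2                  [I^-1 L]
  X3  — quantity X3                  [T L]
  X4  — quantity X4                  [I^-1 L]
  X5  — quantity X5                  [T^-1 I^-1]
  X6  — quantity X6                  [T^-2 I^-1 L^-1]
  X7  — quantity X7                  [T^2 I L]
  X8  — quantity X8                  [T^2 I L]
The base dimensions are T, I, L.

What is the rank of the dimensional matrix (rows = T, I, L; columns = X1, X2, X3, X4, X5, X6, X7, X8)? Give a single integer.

Exponent matrix [T,I,L] × [X1,X2,X3,X4,X5,X6,X7,X8]:
  T: [ 1  0  1  0 -1 -2  2  2]
  I: [ 0 -1  0 -1 -1 -1  1  1]
  L: [ 1  1  1  1  0 -1  1  1]
RREF → pivots at {X1,X2} ⇒ r = 2

2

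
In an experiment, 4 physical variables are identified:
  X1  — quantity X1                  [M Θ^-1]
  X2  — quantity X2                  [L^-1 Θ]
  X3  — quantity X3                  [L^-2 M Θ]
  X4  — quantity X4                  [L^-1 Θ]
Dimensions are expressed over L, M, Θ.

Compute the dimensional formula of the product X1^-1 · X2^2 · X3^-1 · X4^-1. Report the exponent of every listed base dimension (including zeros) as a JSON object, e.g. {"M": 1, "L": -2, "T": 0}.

{"L": 1, "M": -2, "Θ": 1}

Exponent matrix [L,M,Θ] × [X1,X2,X3,X4]:
  L: [ 0 -1 -2 -1]
  M: [ 1  0  1  0]
  Θ: [-1  1  1  1]
  [L]: (-1)·0+(2)·-1+(-1)·-2+(-1)·-1 = 1
  [M]: (-1)·1+(2)·0+(-1)·1+(-1)·0 = -2
  [Θ]: (-1)·-1+(2)·1+(-1)·1+(-1)·1 = 1
⇒ L M^-2 Θ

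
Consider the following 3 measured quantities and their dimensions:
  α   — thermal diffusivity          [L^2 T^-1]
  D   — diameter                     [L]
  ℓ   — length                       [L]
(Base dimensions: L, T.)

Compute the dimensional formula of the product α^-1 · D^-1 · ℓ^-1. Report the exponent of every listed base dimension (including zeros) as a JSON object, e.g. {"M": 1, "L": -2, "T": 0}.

Write exponents as rows L,T / cols α,D,ℓ:
  L: [ 2  1  1]
  T: [-1  0  0]
  [L]: (-1)·2+(-1)·1+(-1)·1 = -4
  [T]: (-1)·-1+(-1)·0+(-1)·0 = 1
⇒ L^-4 T

{"L": -4, "T": 1}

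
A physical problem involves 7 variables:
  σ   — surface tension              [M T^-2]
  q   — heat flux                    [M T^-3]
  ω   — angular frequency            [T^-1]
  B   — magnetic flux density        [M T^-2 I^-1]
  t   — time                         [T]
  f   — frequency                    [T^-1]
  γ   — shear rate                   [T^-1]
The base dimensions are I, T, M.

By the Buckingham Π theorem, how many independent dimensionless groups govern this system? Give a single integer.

4

Dimensional matrix (I×T×M by σ×q×ω×B×t×f×γ):
  I: [ 0  0  0 -1  0  0  0]
  T: [-2 -3 -1 -2  1 -1 -1]
  M: [ 1  1  0  1  0  0  0]
Echelon form has 3 nonzero rows (pivots: σ,q,B)
7 vars − rank 3 = 4 Π groups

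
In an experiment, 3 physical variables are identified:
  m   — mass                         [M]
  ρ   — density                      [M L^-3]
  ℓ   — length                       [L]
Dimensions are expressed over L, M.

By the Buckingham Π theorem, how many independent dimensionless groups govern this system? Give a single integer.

1

Exponent matrix [L,M] × [m,ρ,ℓ]:
  L: [ 0 -3  1]
  M: [ 1  1  0]
Row reduction gives pivot columns m,ρ; rank = 2
3 vars − rank 2 = 1 Π group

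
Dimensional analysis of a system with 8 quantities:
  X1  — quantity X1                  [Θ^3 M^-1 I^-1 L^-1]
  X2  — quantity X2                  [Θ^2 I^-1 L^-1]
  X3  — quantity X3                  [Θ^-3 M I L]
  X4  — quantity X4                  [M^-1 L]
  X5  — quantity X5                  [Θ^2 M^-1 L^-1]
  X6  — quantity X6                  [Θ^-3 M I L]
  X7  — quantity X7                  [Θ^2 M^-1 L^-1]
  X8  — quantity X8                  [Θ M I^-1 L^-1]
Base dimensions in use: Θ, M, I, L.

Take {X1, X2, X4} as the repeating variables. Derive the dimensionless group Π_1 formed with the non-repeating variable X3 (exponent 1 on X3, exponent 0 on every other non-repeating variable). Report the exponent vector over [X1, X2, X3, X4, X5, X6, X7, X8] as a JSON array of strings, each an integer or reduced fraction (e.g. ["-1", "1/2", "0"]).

Dimensional matrix (Θ×M×I×L by X1×X2×X3×X4×X5×X6×X7×X8):
  Θ: [ 3  2 -3  0  2 -3  2  1]
  M: [-1  0  1 -1 -1  1 -1  1]
  I: [-1 -1  1  0  0  1  0 -1]
  L: [-1 -1  1  1 -1  1 -1 -1]
RREF → pivots at {X1,X2,X4} ⇒ r = 3
Repeat: X1,X2,X4; free: X3,X5,X6,X7,X8
RREF:
  r0: [   1    0   -1    0    2   -1    2   -1]
  r1: [   0    1    0    0   -2    0   -2    2]
  r2: [   0    0    0    1   -1    0   -1    0]
  r3: [   0    0    0    0    0    0    0    0]
Fix exponent of X3 at 1, X5 at 0, X6 at 0, X7 at 0, X8 at 0; solve each RREF row for its pivot's exponent:
  r0: exp(X1) + (-1)·1 = 0 ⇒ exp(X1) = 1
  r1: exp(X2) + (0)·1 = 0 ⇒ exp(X2) = 0
  r2: exp(X4) + (0)·1 = 0 ⇒ exp(X4) = 0
Π_1 = X1 · X3

["1", "0", "1", "0", "0", "0", "0", "0"]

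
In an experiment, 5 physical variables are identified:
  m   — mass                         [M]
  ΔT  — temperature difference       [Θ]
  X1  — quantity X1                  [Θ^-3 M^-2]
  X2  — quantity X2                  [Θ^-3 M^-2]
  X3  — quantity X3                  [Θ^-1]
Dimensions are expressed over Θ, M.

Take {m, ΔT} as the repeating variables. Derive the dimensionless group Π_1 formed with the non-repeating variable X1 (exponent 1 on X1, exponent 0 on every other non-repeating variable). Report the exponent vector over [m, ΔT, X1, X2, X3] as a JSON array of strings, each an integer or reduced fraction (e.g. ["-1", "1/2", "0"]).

["2", "3", "1", "0", "0"]

Exponent matrix [Θ,M] × [m,ΔT,X1,X2,X3]:
  Θ: [ 0  1 -3 -3 -1]
  M: [ 1  0 -2 -2  0]
Echelon form has 2 nonzero rows (pivots: m,ΔT)
Pivot set = {m,ΔT}, free = {X1,X2,X3}
RREF:
  r0: [   1    0   -2   -2    0]
  r1: [   0    1   -3   -3   -1]
Fix exponent of X1 at 1, X2 at 0, X3 at 0; solve each RREF row for its pivot's exponent:
  r0: exp(m) + (-2)·1 = 0 ⇒ exp(m) = 2
  r1: exp(ΔT) + (-3)·1 = 0 ⇒ exp(ΔT) = 3
Π_1 = m^2 · ΔT^3 · X1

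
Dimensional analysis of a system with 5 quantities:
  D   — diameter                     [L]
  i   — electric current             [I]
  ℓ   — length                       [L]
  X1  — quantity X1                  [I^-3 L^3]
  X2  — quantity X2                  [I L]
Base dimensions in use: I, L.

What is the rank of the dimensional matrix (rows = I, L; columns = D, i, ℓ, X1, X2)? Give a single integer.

2

Write exponents as rows I,L / cols D,i,ℓ,X1,X2:
  I: [ 0  1  0 -3  1]
  L: [ 1  0  1  3  1]
Echelon form has 2 nonzero rows (pivots: D,i)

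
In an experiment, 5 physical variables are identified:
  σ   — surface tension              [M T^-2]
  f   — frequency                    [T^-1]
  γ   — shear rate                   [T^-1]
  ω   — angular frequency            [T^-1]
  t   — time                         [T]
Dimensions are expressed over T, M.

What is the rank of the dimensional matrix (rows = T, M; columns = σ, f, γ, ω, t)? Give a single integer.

Dimensional matrix (T×M by σ×f×γ×ω×t):
  T: [-2 -1 -1 -1  1]
  M: [ 1  0  0  0  0]
Row reduction gives pivot columns σ,f; rank = 2

2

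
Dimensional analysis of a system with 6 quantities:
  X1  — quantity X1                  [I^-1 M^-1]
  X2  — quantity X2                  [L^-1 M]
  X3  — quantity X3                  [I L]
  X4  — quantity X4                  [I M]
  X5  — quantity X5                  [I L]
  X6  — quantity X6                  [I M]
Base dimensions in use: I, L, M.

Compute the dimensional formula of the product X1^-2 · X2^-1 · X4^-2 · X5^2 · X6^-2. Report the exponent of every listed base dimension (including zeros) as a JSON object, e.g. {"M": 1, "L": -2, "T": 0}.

Exponent matrix [I,L,M] × [X1,X2,X3,X4,X5,X6]:
  I: [-1  0  1  1  1  1]
  L: [ 0 -1  1  0  1  0]
  M: [-1  1  0  1  0  1]
  [I]: (-2)·-1+(-1)·0+(-2)·1+(2)·1+(-2)·1 = 0
  [L]: (-2)·0+(-1)·-1+(-2)·0+(2)·1+(-2)·0 = 3
  [M]: (-2)·-1+(-1)·1+(-2)·1+(2)·0+(-2)·1 = -3
⇒ L^3 M^-3

{"I": 0, "L": 3, "M": -3}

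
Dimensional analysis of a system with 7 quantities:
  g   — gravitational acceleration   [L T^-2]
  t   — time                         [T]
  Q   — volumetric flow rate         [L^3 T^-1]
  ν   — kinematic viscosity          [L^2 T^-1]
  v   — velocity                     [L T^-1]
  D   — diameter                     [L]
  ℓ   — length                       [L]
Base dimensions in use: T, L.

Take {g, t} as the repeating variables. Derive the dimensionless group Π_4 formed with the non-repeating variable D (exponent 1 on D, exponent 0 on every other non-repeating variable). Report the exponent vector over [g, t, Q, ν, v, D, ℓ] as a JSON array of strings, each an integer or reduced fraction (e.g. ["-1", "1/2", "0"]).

["-1", "-2", "0", "0", "0", "1", "0"]

Dimensional matrix (T×L by g×t×Q×ν×v×D×ℓ):
  T: [-2  1 -1 -1 -1  0  0]
  L: [ 1  0  3  2  1  1  1]
Echelon form has 2 nonzero rows (pivots: g,t)
Repeat: g,t; free: Q,ν,v,D,ℓ
RREF:
  r0: [   1    0    3    2    1    1    1]
  r1: [   0    1    5    3    1    2    2]
Fix exponent of D at 1, Q at 0, ν at 0, v at 0, ℓ at 0; solve each RREF row for its pivot's exponent:
  r0: exp(g) + (1)·1 = 0 ⇒ exp(g) = -1
  r1: exp(t) + (2)·1 = 0 ⇒ exp(t) = -2
Π_4 = g^-1 · t^-2 · D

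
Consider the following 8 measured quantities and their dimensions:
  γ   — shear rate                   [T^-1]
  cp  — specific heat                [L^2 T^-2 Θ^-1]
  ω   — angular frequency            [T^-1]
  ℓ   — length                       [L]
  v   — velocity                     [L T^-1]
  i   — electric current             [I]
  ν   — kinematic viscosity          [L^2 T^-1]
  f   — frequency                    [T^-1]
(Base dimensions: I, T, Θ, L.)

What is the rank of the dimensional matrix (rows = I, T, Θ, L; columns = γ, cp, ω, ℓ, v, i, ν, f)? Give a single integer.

Write exponents as rows I,T,Θ,L / cols γ,cp,ω,ℓ,v,i,ν,f:
  I: [ 0  0  0  0  0  1  0  0]
  T: [-1 -2 -1  0 -1  0 -1 -1]
  Θ: [ 0 -1  0  0  0  0  0  0]
  L: [ 0  2  0  1  1  0  2  0]
Row reduction gives pivot columns γ,cp,ℓ,i; rank = 4

4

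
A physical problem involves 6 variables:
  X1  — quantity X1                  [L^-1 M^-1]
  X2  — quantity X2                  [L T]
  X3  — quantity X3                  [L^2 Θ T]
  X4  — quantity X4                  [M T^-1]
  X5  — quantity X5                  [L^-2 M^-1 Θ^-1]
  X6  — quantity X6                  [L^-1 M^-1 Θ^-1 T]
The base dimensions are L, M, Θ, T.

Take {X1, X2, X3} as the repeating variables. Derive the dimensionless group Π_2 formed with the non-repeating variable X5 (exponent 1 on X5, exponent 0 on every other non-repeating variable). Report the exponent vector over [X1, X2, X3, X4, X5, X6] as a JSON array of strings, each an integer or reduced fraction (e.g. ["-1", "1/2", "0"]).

["-1", "-1", "1", "0", "1", "0"]

Write exponents as rows L,M,Θ,T / cols X1,X2,X3,X4,X5,X6:
  L: [-1  1  2  0 -2 -1]
  M: [-1  0  0  1 -1 -1]
  Θ: [ 0  0  1  0 -1 -1]
  T: [ 0  1  1 -1  0  1]
RREF → pivots at {X1,X2,X3} ⇒ r = 3
Pivot set = {X1,X2,X3}, free = {X4,X5,X6}
RREF:
  r0: [   1    0    0   -1    1    1]
  r1: [   0    1    0   -1    1    2]
  r2: [   0    0    1    0   -1   -1]
  r3: [   0    0    0    0    0    0]
Fix exponent of X5 at 1, X4 at 0, X6 at 0; solve each RREF row for its pivot's exponent:
  r0: exp(X1) + (1)·1 = 0 ⇒ exp(X1) = -1
  r1: exp(X2) + (1)·1 = 0 ⇒ exp(X2) = -1
  r2: exp(X3) + (-1)·1 = 0 ⇒ exp(X3) = 1
Π_2 = X1^-1 · X2^-1 · X3 · X5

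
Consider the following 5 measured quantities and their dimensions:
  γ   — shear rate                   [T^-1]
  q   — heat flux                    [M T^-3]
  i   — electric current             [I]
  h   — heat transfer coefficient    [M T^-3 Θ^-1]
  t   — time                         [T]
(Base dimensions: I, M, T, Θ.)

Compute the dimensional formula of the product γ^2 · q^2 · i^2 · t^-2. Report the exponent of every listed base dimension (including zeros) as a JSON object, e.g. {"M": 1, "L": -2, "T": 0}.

Dimensional matrix (I×M×T×Θ by γ×q×i×h×t):
  I: [ 0  0  1  0  0]
  M: [ 0  1  0  1  0]
  T: [-1 -3  0 -3  1]
  Θ: [ 0  0  0 -1  0]
  [I]: (2)·0+(2)·0+(2)·1+(-2)·0 = 2
  [M]: (2)·0+(2)·1+(2)·0+(-2)·0 = 2
  [T]: (2)·-1+(2)·-3+(2)·0+(-2)·1 = -10
  [Θ]: (2)·0+(2)·0+(2)·0+(-2)·0 = 0
⇒ I^2 M^2 T^-10

{"I": 2, "M": 2, "T": -10, "Θ": 0}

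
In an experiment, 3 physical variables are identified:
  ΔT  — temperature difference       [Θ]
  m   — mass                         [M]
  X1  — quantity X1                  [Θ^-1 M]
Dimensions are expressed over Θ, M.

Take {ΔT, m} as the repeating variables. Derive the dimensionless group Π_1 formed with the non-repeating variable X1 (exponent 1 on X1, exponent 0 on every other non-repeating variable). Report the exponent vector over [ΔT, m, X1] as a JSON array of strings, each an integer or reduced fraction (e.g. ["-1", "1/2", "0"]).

Dimensional matrix (Θ×M by ΔT×m×X1):
  Θ: [ 1  0 -1]
  M: [ 0  1  1]
Echelon form has 2 nonzero rows (pivots: ΔT,m)
Repeat: ΔT,m; free: X1
RREF:
  r0: [   1    0   -1]
  r1: [   0    1    1]
Fix exponent of X1 at 1; solve each RREF row for its pivot's exponent:
  r0: exp(ΔT) + (-1)·1 = 0 ⇒ exp(ΔT) = 1
  r1: exp(m) + (1)·1 = 0 ⇒ exp(m) = -1
Π_1 = ΔT · m^-1 · X1

["1", "-1", "1"]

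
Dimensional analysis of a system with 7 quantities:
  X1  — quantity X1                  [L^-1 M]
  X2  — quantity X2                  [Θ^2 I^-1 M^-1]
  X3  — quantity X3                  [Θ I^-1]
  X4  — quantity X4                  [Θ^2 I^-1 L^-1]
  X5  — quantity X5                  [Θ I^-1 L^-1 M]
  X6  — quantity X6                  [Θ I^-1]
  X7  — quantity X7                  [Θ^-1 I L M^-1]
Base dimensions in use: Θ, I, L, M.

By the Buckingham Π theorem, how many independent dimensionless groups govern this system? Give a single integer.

4

Dimensional matrix (Θ×I×L×M by X1×X2×X3×X4×X5×X6×X7):
  Θ: [ 0  2  1  2  1  1 -1]
  I: [ 0 -1 -1 -1 -1 -1  1]
  L: [-1  0  0 -1 -1  0  1]
  M: [ 1 -1  0  0  1  0 -1]
Echelon form has 3 nonzero rows (pivots: X1,X2,X3)
7 vars − rank 3 = 4 Π groups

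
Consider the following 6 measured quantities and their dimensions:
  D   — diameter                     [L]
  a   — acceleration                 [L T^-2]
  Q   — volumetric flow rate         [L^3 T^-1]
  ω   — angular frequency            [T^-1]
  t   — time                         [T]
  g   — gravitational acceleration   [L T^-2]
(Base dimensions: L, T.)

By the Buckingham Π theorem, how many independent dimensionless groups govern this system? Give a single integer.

Dimensional matrix (L×T by D×a×Q×ω×t×g):
  L: [ 1  1  3  0  0  1]
  T: [ 0 -2 -1 -1  1 -2]
Row reduction gives pivot columns D,a; rank = 2
n=6, r=2 ⇒ 4 dimensionless groups

4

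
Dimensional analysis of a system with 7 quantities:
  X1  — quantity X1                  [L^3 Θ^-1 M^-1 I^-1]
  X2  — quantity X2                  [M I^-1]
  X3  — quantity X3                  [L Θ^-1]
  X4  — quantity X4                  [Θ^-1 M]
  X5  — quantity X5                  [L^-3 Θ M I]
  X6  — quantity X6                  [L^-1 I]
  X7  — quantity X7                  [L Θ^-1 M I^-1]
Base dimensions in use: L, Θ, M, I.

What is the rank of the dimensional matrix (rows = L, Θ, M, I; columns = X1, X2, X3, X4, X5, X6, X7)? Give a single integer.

Dimensional matrix (L×Θ×M×I by X1×X2×X3×X4×X5×X6×X7):
  L: [ 3  0  1  0 -3 -1  1]
  Θ: [-1  0 -1 -1  1  0 -1]
  M: [-1  1  0  1  1  0  1]
  I: [-1 -1  0  0  1  1 -1]
Echelon form has 3 nonzero rows (pivots: X1,X2,X3)

3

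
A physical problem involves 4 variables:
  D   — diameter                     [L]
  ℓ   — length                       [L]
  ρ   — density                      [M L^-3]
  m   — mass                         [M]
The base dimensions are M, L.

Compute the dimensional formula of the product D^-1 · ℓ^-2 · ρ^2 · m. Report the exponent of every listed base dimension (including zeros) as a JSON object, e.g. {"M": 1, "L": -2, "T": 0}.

Dimensional matrix (M×L by D×ℓ×ρ×m):
  M: [ 0  0  1  1]
  L: [ 1  1 -3  0]
  [M]: (-1)·0+(-2)·0+(2)·1+(1)·1 = 3
  [L]: (-1)·1+(-2)·1+(2)·-3+(1)·0 = -9
⇒ M^3 L^-9

{"M": 3, "L": -9}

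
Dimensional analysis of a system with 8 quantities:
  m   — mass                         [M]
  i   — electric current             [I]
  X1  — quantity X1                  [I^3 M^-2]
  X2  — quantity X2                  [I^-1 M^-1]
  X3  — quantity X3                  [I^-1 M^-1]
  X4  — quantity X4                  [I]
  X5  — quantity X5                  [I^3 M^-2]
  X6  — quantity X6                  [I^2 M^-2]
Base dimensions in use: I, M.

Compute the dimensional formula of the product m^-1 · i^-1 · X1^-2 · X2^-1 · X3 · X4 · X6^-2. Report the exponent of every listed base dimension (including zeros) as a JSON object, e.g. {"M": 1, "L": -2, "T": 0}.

{"I": -10, "M": 7}

Write exponents as rows I,M / cols m,i,X1,X2,X3,X4,X5,X6:
  I: [ 0  1  3 -1 -1  1  3  2]
  M: [ 1  0 -2 -1 -1  0 -2 -2]
  [I]: (-1)·0+(-1)·1+(-2)·3+(-1)·-1+(1)·-1+(1)·1+(-2)·2 = -10
  [M]: (-1)·1+(-1)·0+(-2)·-2+(-1)·-1+(1)·-1+(1)·0+(-2)·-2 = 7
⇒ I^-10 M^7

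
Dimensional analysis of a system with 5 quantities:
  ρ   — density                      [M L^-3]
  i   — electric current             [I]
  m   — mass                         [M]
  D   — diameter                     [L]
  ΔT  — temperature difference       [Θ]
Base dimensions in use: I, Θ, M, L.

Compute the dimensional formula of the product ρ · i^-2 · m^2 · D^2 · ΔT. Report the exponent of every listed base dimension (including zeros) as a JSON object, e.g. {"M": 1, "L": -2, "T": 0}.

{"I": -2, "Θ": 1, "M": 3, "L": -1}

Write exponents as rows I,Θ,M,L / cols ρ,i,m,D,ΔT:
  I: [ 0  1  0  0  0]
  Θ: [ 0  0  0  0  1]
  M: [ 1  0  1  0  0]
  L: [-3  0  0  1  0]
  [I]: (1)·0+(-2)·1+(2)·0+(2)·0+(1)·0 = -2
  [Θ]: (1)·0+(-2)·0+(2)·0+(2)·0+(1)·1 = 1
  [M]: (1)·1+(-2)·0+(2)·1+(2)·0+(1)·0 = 3
  [L]: (1)·-3+(-2)·0+(2)·0+(2)·1+(1)·0 = -1
⇒ I^-2 Θ M^3 L^-1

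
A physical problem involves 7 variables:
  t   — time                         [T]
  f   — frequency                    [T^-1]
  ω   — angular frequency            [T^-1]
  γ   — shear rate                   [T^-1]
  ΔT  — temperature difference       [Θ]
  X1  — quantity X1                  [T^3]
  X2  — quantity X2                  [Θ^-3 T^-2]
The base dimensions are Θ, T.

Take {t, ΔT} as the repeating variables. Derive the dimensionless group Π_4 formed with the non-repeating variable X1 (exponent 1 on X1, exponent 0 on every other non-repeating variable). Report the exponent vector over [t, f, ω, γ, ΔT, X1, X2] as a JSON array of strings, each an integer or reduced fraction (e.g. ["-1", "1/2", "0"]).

Dimensional matrix (Θ×T by t×f×ω×γ×ΔT×X1×X2):
  Θ: [ 0  0  0  0  1  0 -3]
  T: [ 1 -1 -1 -1  0  3 -2]
RREF → pivots at {t,ΔT} ⇒ r = 2
Repeat: t,ΔT; free: f,ω,γ,X1,X2
RREF:
  r0: [   1   -1   -1   -1    0    3   -2]
  r1: [   0    0    0    0    1    0   -3]
Fix exponent of X1 at 1, f at 0, ω at 0, γ at 0, X2 at 0; solve each RREF row for its pivot's exponent:
  r0: exp(t) + (3)·1 = 0 ⇒ exp(t) = -3
  r1: exp(ΔT) + (0)·1 = 0 ⇒ exp(ΔT) = 0
Π_4 = t^-3 · X1

["-3", "0", "0", "0", "0", "1", "0"]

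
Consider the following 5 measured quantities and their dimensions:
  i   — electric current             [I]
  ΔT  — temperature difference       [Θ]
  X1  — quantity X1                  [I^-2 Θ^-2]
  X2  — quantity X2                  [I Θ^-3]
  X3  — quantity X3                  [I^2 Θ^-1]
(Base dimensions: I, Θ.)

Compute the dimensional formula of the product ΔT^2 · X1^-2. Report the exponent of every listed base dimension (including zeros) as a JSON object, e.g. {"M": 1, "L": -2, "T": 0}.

{"I": 4, "Θ": 6}

Exponent matrix [I,Θ] × [i,ΔT,X1,X2,X3]:
  I: [ 1  0 -2  1  2]
  Θ: [ 0  1 -2 -3 -1]
  [I]: (2)·0+(-2)·-2 = 4
  [Θ]: (2)·1+(-2)·-2 = 6
⇒ I^4 Θ^6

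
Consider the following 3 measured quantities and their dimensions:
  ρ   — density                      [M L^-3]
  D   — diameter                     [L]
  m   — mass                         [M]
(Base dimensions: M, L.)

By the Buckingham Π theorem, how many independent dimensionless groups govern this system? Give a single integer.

Dimensional matrix (M×L by ρ×D×m):
  M: [ 1  0  1]
  L: [-3  1  0]
RREF → pivots at {ρ,D} ⇒ r = 2
3 vars − rank 2 = 1 Π group

1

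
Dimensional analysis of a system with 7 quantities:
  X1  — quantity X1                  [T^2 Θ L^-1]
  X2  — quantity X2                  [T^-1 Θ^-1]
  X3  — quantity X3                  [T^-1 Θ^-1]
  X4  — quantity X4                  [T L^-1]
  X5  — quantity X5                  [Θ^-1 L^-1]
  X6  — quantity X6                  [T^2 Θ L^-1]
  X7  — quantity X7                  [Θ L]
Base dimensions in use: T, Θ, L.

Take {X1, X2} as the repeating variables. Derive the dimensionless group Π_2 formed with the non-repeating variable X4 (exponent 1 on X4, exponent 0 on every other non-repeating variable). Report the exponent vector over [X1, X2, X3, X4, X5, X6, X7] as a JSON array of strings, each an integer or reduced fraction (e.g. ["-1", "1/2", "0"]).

Exponent matrix [T,Θ,L] × [X1,X2,X3,X4,X5,X6,X7]:
  T: [ 2 -1 -1  1  0  2  0]
  Θ: [ 1 -1 -1  0 -1  1  1]
  L: [-1  0  0 -1 -1 -1  1]
Echelon form has 2 nonzero rows (pivots: X1,X2)
Pivot set = {X1,X2}, free = {X3,X4,X5,X6,X7}
RREF:
  r0: [   1    0    0    1    1    1   -1]
  r1: [   0    1    1    1    2    0   -2]
  r2: [   0    0    0    0    0    0    0]
Fix exponent of X4 at 1, X3 at 0, X5 at 0, X6 at 0, X7 at 0; solve each RREF row for its pivot's exponent:
  r0: exp(X1) + (1)·1 = 0 ⇒ exp(X1) = -1
  r1: exp(X2) + (1)·1 = 0 ⇒ exp(X2) = -1
Π_2 = X1^-1 · X2^-1 · X4

["-1", "-1", "0", "1", "0", "0", "0"]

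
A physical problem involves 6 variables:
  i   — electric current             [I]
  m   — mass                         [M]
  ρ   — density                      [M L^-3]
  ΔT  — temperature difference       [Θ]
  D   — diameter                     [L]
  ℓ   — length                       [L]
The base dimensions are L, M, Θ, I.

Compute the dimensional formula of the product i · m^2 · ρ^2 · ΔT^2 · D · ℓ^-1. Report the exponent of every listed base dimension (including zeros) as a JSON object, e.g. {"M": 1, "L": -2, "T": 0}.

Exponent matrix [L,M,Θ,I] × [i,m,ρ,ΔT,D,ℓ]:
  L: [ 0  0 -3  0  1  1]
  M: [ 0  1  1  0  0  0]
  Θ: [ 0  0  0  1  0  0]
  I: [ 1  0  0  0  0  0]
  [L]: (1)·0+(2)·0+(2)·-3+(2)·0+(1)·1+(-1)·1 = -6
  [M]: (1)·0+(2)·1+(2)·1+(2)·0+(1)·0+(-1)·0 = 4
  [Θ]: (1)·0+(2)·0+(2)·0+(2)·1+(1)·0+(-1)·0 = 2
  [I]: (1)·1+(2)·0+(2)·0+(2)·0+(1)·0+(-1)·0 = 1
⇒ L^-6 M^4 Θ^2 I

{"L": -6, "M": 4, "Θ": 2, "I": 1}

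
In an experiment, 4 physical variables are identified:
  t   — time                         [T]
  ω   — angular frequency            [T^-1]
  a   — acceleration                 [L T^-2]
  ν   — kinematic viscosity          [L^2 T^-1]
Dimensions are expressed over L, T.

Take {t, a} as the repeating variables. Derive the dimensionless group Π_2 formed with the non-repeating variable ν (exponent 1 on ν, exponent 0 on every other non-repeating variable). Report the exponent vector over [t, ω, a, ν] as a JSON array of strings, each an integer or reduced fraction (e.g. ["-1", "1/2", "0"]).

["-3", "0", "-2", "1"]

Exponent matrix [L,T] × [t,ω,a,ν]:
  L: [ 0  0  1  2]
  T: [ 1 -1 -2 -1]
Row reduction gives pivot columns t,a; rank = 2
Repeat: t,a; free: ω,ν
RREF:
  r0: [   1   -1    0    3]
  r1: [   0    0    1    2]
Fix exponent of ν at 1, ω at 0; solve each RREF row for its pivot's exponent:
  r0: exp(t) + (3)·1 = 0 ⇒ exp(t) = -3
  r1: exp(a) + (2)·1 = 0 ⇒ exp(a) = -2
Π_2 = t^-3 · a^-2 · ν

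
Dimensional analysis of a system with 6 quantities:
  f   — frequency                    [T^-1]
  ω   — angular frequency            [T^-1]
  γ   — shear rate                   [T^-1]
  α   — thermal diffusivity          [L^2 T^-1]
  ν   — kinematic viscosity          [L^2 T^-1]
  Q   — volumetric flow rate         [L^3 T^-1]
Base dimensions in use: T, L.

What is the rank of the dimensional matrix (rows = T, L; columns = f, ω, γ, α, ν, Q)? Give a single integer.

Exponent matrix [T,L] × [f,ω,γ,α,ν,Q]:
  T: [-1 -1 -1 -1 -1 -1]
  L: [ 0  0  0  2  2  3]
RREF → pivots at {f,α} ⇒ r = 2

2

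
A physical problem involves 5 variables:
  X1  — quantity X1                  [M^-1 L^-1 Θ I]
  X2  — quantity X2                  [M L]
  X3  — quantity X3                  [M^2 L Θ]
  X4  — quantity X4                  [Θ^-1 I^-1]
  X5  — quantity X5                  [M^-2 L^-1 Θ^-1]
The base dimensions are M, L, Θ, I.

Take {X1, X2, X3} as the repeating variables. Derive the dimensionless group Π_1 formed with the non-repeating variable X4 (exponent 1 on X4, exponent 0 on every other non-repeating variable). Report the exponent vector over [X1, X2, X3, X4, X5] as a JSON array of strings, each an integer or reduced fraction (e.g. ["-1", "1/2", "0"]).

Write exponents as rows M,L,Θ,I / cols X1,X2,X3,X4,X5:
  M: [-1  1  2  0 -2]
  L: [-1  1  1  0 -1]
  Θ: [ 1  0  1 -1 -1]
  I: [ 1  0  0 -1  0]
Echelon form has 3 nonzero rows (pivots: X1,X2,X3)
Repeat: X1,X2,X3; free: X4,X5
RREF:
  r0: [   1    0    0   -1    0]
  r1: [   0    1    0   -1    0]
  r2: [   0    0    1    0   -1]
  r3: [   0    0    0    0    0]
Fix exponent of X4 at 1, X5 at 0; solve each RREF row for its pivot's exponent:
  r0: exp(X1) + (-1)·1 = 0 ⇒ exp(X1) = 1
  r1: exp(X2) + (-1)·1 = 0 ⇒ exp(X2) = 1
  r2: exp(X3) + (0)·1 = 0 ⇒ exp(X3) = 0
Π_1 = X1 · X2 · X4

["1", "1", "0", "1", "0"]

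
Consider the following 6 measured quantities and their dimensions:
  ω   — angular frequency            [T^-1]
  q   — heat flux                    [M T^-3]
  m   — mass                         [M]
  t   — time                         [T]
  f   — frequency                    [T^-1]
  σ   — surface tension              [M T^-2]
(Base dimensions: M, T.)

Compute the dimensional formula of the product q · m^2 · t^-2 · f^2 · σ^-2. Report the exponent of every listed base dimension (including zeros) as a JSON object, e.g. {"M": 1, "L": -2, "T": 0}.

Write exponents as rows M,T / cols ω,q,m,t,f,σ:
  M: [ 0  1  1  0  0  1]
  T: [-1 -3  0  1 -1 -2]
  [M]: (1)·1+(2)·1+(-2)·0+(2)·0+(-2)·1 = 1
  [T]: (1)·-3+(2)·0+(-2)·1+(2)·-1+(-2)·-2 = -3
⇒ M T^-3

{"M": 1, "T": -3}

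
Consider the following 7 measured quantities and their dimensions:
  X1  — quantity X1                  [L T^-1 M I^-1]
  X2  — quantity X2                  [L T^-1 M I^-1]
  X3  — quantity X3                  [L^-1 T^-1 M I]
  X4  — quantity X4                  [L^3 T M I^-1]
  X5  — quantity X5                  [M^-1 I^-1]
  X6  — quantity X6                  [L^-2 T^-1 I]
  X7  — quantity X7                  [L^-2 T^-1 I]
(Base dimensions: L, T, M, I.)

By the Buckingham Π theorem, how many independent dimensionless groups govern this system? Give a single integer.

Exponent matrix [L,T,M,I] × [X1,X2,X3,X4,X5,X6,X7]:
  L: [ 1  1 -1  3  0 -2 -2]
  T: [-1 -1 -1  1  0 -1 -1]
  M: [ 1  1  1  1 -1  0  0]
  I: [-1 -1  1 -1 -1  1  1]
RREF → pivots at {X1,X3,X4} ⇒ r = 3
n=7, r=3 ⇒ 4 dimensionless groups

4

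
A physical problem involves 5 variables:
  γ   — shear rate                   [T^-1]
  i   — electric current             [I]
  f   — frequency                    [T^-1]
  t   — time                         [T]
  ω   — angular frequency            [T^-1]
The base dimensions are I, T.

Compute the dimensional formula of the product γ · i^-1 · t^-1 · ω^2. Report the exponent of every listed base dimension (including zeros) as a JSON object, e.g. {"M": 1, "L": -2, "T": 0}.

{"I": -1, "T": -4}

Write exponents as rows I,T / cols γ,i,f,t,ω:
  I: [ 0  1  0  0  0]
  T: [-1  0 -1  1 -1]
  [I]: (1)·0+(-1)·1+(-1)·0+(2)·0 = -1
  [T]: (1)·-1+(-1)·0+(-1)·1+(2)·-1 = -4
⇒ I^-1 T^-4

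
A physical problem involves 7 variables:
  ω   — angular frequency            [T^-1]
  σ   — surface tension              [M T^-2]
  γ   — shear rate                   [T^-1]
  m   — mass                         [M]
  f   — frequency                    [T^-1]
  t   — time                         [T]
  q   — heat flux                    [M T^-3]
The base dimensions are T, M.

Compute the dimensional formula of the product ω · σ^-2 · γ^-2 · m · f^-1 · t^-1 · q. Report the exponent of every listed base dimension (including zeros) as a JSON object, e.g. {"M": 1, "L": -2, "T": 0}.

{"T": 2, "M": 0}

Dimensional matrix (T×M by ω×σ×γ×m×f×t×q):
  T: [-1 -2 -1  0 -1  1 -3]
  M: [ 0  1  0  1  0  0  1]
  [T]: (1)·-1+(-2)·-2+(-2)·-1+(1)·0+(-1)·-1+(-1)·1+(1)·-3 = 2
  [M]: (1)·0+(-2)·1+(-2)·0+(1)·1+(-1)·0+(-1)·0+(1)·1 = 0
⇒ T^2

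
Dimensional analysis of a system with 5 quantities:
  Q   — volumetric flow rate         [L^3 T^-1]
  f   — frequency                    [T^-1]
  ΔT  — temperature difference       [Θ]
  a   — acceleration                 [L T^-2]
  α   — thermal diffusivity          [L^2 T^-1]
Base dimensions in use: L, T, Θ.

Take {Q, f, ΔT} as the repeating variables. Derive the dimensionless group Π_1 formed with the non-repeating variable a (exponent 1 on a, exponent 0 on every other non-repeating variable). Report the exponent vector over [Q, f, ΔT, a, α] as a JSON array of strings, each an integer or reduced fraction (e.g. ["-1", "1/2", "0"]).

Dimensional matrix (L×T×Θ by Q×f×ΔT×a×α):
  L: [ 3  0  0  1  2]
  T: [-1 -1  0 -2 -1]
  Θ: [ 0  0  1  0  0]
RREF → pivots at {Q,f,ΔT} ⇒ r = 3
Pivot set = {Q,f,ΔT}, free = {a,α}
RREF:
  r0: [   1    0    0  1/3  2/3]
  r1: [   0    1    0  5/3  1/3]
  r2: [   0    0    1    0    0]
Fix exponent of a at 1, α at 0; solve each RREF row for its pivot's exponent:
  r0: exp(Q) + (1/3)·1 = 0 ⇒ exp(Q) = -1/3
  r1: exp(f) + (5/3)·1 = 0 ⇒ exp(f) = -5/3
  r2: exp(ΔT) + (0)·1 = 0 ⇒ exp(ΔT) = 0
Π_1 = Q^(-1/3) · f^(-5/3) · a

["-1/3", "-5/3", "0", "1", "0"]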